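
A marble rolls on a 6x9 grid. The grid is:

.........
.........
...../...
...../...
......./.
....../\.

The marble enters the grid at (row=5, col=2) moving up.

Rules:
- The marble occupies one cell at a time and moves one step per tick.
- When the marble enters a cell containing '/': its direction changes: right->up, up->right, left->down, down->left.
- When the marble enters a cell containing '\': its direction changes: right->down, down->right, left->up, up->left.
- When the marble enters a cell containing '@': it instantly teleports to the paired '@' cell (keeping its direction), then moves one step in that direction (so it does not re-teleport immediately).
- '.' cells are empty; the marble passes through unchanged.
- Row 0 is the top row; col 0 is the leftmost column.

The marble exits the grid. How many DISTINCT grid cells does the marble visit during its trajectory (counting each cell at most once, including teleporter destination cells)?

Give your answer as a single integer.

Answer: 6

Derivation:
Step 1: enter (5,2), '.' pass, move up to (4,2)
Step 2: enter (4,2), '.' pass, move up to (3,2)
Step 3: enter (3,2), '.' pass, move up to (2,2)
Step 4: enter (2,2), '.' pass, move up to (1,2)
Step 5: enter (1,2), '.' pass, move up to (0,2)
Step 6: enter (0,2), '.' pass, move up to (-1,2)
Step 7: at (-1,2) — EXIT via top edge, pos 2
Distinct cells visited: 6 (path length 6)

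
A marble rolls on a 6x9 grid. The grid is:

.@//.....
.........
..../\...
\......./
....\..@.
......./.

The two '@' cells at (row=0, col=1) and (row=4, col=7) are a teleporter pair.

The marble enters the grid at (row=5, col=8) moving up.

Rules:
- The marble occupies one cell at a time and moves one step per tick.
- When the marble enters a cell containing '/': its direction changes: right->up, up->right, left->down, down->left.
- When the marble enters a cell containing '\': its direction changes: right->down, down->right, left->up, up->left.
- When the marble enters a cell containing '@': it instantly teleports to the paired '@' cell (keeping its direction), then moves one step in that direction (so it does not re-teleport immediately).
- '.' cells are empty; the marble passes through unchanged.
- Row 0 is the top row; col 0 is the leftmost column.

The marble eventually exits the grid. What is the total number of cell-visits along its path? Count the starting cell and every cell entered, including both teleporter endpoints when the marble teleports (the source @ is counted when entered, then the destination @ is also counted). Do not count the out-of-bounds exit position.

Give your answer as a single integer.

Step 1: enter (5,8), '.' pass, move up to (4,8)
Step 2: enter (4,8), '.' pass, move up to (3,8)
Step 3: enter (3,8), '/' deflects up->right, move right to (3,9)
Step 4: at (3,9) — EXIT via right edge, pos 3
Path length (cell visits): 3

Answer: 3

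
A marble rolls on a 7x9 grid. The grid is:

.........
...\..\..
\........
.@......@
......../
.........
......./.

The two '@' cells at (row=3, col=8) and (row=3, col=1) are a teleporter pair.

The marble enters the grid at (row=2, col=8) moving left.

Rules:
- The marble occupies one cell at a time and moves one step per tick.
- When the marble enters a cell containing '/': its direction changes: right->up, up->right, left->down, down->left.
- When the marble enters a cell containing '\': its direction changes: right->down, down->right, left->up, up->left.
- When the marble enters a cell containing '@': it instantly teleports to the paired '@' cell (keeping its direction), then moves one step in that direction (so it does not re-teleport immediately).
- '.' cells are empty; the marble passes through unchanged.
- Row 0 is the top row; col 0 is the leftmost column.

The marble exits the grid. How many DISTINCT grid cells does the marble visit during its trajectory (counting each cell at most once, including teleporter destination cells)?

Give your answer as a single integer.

Step 1: enter (2,8), '.' pass, move left to (2,7)
Step 2: enter (2,7), '.' pass, move left to (2,6)
Step 3: enter (2,6), '.' pass, move left to (2,5)
Step 4: enter (2,5), '.' pass, move left to (2,4)
Step 5: enter (2,4), '.' pass, move left to (2,3)
Step 6: enter (2,3), '.' pass, move left to (2,2)
Step 7: enter (2,2), '.' pass, move left to (2,1)
Step 8: enter (2,1), '.' pass, move left to (2,0)
Step 9: enter (2,0), '\' deflects left->up, move up to (1,0)
Step 10: enter (1,0), '.' pass, move up to (0,0)
Step 11: enter (0,0), '.' pass, move up to (-1,0)
Step 12: at (-1,0) — EXIT via top edge, pos 0
Distinct cells visited: 11 (path length 11)

Answer: 11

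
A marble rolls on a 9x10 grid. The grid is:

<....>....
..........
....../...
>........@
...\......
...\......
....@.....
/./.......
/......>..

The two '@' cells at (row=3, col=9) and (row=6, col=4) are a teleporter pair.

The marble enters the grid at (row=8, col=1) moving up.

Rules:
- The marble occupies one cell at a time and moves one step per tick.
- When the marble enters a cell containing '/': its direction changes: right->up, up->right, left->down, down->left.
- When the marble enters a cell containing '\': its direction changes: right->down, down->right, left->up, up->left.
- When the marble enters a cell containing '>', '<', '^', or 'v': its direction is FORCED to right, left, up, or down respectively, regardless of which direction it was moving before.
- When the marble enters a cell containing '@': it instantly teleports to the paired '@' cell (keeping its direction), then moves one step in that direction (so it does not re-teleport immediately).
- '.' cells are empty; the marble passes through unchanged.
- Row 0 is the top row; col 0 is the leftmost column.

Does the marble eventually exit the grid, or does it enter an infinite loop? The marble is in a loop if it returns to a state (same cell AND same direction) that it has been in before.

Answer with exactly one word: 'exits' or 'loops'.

Step 1: enter (8,1), '.' pass, move up to (7,1)
Step 2: enter (7,1), '.' pass, move up to (6,1)
Step 3: enter (6,1), '.' pass, move up to (5,1)
Step 4: enter (5,1), '.' pass, move up to (4,1)
Step 5: enter (4,1), '.' pass, move up to (3,1)
Step 6: enter (3,1), '.' pass, move up to (2,1)
Step 7: enter (2,1), '.' pass, move up to (1,1)
Step 8: enter (1,1), '.' pass, move up to (0,1)
Step 9: enter (0,1), '.' pass, move up to (-1,1)
Step 10: at (-1,1) — EXIT via top edge, pos 1

Answer: exits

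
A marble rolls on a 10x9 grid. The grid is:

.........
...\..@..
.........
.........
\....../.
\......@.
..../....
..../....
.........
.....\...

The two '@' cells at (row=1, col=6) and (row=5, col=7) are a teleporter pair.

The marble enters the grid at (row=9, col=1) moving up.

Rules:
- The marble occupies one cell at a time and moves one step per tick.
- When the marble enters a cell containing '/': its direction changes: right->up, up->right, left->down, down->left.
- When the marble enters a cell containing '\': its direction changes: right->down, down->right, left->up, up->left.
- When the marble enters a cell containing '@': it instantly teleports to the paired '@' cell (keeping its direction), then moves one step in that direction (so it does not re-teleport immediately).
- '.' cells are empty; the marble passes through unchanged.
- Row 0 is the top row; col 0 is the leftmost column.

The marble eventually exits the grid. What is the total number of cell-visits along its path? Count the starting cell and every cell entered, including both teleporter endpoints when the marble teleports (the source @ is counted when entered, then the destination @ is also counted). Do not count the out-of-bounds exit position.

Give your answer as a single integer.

Step 1: enter (9,1), '.' pass, move up to (8,1)
Step 2: enter (8,1), '.' pass, move up to (7,1)
Step 3: enter (7,1), '.' pass, move up to (6,1)
Step 4: enter (6,1), '.' pass, move up to (5,1)
Step 5: enter (5,1), '.' pass, move up to (4,1)
Step 6: enter (4,1), '.' pass, move up to (3,1)
Step 7: enter (3,1), '.' pass, move up to (2,1)
Step 8: enter (2,1), '.' pass, move up to (1,1)
Step 9: enter (1,1), '.' pass, move up to (0,1)
Step 10: enter (0,1), '.' pass, move up to (-1,1)
Step 11: at (-1,1) — EXIT via top edge, pos 1
Path length (cell visits): 10

Answer: 10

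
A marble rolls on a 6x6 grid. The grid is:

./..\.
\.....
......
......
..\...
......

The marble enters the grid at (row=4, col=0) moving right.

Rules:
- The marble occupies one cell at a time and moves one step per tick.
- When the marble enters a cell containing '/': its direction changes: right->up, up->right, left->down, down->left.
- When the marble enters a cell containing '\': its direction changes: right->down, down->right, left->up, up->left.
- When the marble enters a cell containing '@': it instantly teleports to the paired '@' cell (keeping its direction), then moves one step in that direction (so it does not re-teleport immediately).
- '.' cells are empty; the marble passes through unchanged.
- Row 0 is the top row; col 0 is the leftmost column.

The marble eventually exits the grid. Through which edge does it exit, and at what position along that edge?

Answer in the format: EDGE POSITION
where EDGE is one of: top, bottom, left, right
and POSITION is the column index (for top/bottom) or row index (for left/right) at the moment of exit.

Answer: bottom 2

Derivation:
Step 1: enter (4,0), '.' pass, move right to (4,1)
Step 2: enter (4,1), '.' pass, move right to (4,2)
Step 3: enter (4,2), '\' deflects right->down, move down to (5,2)
Step 4: enter (5,2), '.' pass, move down to (6,2)
Step 5: at (6,2) — EXIT via bottom edge, pos 2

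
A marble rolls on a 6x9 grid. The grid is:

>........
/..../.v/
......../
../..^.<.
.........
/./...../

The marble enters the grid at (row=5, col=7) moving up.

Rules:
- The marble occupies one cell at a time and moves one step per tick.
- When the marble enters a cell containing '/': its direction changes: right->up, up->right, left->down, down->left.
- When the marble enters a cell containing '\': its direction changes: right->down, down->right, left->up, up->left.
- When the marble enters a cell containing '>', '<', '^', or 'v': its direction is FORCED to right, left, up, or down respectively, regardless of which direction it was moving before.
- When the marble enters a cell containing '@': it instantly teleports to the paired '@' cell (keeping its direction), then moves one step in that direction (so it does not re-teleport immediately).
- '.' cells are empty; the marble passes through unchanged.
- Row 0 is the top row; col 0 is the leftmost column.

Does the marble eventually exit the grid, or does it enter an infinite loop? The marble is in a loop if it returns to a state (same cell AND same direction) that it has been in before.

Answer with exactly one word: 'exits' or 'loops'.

Step 1: enter (5,7), '.' pass, move up to (4,7)
Step 2: enter (4,7), '.' pass, move up to (3,7)
Step 3: enter (3,7), '<' forces up->left, move left to (3,6)
Step 4: enter (3,6), '.' pass, move left to (3,5)
Step 5: enter (3,5), '^' forces left->up, move up to (2,5)
Step 6: enter (2,5), '.' pass, move up to (1,5)
Step 7: enter (1,5), '/' deflects up->right, move right to (1,6)
Step 8: enter (1,6), '.' pass, move right to (1,7)
Step 9: enter (1,7), 'v' forces right->down, move down to (2,7)
Step 10: enter (2,7), '.' pass, move down to (3,7)
Step 11: enter (3,7), '<' forces down->left, move left to (3,6)
Step 12: at (3,6) dir=left — LOOP DETECTED (seen before)

Answer: loops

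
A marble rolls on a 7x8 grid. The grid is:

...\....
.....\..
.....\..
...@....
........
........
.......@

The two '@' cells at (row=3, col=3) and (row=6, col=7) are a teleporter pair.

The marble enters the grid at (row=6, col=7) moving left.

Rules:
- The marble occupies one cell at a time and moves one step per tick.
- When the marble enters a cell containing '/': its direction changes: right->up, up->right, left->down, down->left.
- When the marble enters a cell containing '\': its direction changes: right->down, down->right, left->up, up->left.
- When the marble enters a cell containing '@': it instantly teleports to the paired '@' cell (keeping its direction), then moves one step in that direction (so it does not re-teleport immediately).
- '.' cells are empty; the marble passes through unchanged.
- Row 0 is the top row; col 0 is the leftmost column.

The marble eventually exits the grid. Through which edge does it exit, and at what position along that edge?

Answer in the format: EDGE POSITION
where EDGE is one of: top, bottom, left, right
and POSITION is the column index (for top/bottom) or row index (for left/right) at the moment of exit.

Answer: left 3

Derivation:
Step 1: enter (6,7), '@' teleport (6,7)->(3,3), also enter (3,3), move left to (3,2)
Step 2: enter (3,2), '.' pass, move left to (3,1)
Step 3: enter (3,1), '.' pass, move left to (3,0)
Step 4: enter (3,0), '.' pass, move left to (3,-1)
Step 5: at (3,-1) — EXIT via left edge, pos 3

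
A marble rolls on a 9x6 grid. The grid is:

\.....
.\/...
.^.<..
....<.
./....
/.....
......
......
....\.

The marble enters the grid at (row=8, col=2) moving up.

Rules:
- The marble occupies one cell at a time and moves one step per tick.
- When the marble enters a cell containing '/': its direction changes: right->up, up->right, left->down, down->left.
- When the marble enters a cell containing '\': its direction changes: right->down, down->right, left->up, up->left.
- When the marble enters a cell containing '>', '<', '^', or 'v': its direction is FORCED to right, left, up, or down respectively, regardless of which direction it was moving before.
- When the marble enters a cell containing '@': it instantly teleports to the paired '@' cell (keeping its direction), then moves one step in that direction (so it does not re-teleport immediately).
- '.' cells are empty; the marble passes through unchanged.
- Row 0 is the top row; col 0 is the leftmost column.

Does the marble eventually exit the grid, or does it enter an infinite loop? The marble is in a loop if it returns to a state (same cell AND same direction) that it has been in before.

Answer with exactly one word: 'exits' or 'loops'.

Step 1: enter (8,2), '.' pass, move up to (7,2)
Step 2: enter (7,2), '.' pass, move up to (6,2)
Step 3: enter (6,2), '.' pass, move up to (5,2)
Step 4: enter (5,2), '.' pass, move up to (4,2)
Step 5: enter (4,2), '.' pass, move up to (3,2)
Step 6: enter (3,2), '.' pass, move up to (2,2)
Step 7: enter (2,2), '.' pass, move up to (1,2)
Step 8: enter (1,2), '/' deflects up->right, move right to (1,3)
Step 9: enter (1,3), '.' pass, move right to (1,4)
Step 10: enter (1,4), '.' pass, move right to (1,5)
Step 11: enter (1,5), '.' pass, move right to (1,6)
Step 12: at (1,6) — EXIT via right edge, pos 1

Answer: exits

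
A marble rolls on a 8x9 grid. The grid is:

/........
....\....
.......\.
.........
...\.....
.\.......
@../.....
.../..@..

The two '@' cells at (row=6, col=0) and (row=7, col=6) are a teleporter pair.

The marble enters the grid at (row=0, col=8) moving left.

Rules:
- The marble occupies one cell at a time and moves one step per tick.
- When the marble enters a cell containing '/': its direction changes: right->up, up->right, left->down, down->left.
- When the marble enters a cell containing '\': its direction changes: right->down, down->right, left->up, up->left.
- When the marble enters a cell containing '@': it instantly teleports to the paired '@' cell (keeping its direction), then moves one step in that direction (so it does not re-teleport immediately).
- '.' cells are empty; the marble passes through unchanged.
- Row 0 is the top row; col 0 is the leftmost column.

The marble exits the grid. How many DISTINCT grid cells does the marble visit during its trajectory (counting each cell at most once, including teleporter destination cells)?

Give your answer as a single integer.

Step 1: enter (0,8), '.' pass, move left to (0,7)
Step 2: enter (0,7), '.' pass, move left to (0,6)
Step 3: enter (0,6), '.' pass, move left to (0,5)
Step 4: enter (0,5), '.' pass, move left to (0,4)
Step 5: enter (0,4), '.' pass, move left to (0,3)
Step 6: enter (0,3), '.' pass, move left to (0,2)
Step 7: enter (0,2), '.' pass, move left to (0,1)
Step 8: enter (0,1), '.' pass, move left to (0,0)
Step 9: enter (0,0), '/' deflects left->down, move down to (1,0)
Step 10: enter (1,0), '.' pass, move down to (2,0)
Step 11: enter (2,0), '.' pass, move down to (3,0)
Step 12: enter (3,0), '.' pass, move down to (4,0)
Step 13: enter (4,0), '.' pass, move down to (5,0)
Step 14: enter (5,0), '.' pass, move down to (6,0)
Step 15: enter (6,0), '@' teleport (6,0)->(7,6), also enter (7,6), move down to (8,6)
Step 16: at (8,6) — EXIT via bottom edge, pos 6
Distinct cells visited: 16 (path length 16)

Answer: 16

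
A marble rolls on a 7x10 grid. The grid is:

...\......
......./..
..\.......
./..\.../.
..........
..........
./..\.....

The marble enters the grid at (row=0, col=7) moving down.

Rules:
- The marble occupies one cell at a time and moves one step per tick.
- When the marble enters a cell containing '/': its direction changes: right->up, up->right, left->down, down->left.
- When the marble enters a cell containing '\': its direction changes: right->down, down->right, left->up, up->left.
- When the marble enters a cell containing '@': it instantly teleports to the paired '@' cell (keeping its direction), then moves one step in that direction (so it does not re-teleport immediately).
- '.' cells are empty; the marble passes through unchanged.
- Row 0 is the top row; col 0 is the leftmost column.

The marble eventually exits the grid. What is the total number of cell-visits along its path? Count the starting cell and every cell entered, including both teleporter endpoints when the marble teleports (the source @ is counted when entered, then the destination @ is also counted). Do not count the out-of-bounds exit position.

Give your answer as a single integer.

Step 1: enter (0,7), '.' pass, move down to (1,7)
Step 2: enter (1,7), '/' deflects down->left, move left to (1,6)
Step 3: enter (1,6), '.' pass, move left to (1,5)
Step 4: enter (1,5), '.' pass, move left to (1,4)
Step 5: enter (1,4), '.' pass, move left to (1,3)
Step 6: enter (1,3), '.' pass, move left to (1,2)
Step 7: enter (1,2), '.' pass, move left to (1,1)
Step 8: enter (1,1), '.' pass, move left to (1,0)
Step 9: enter (1,0), '.' pass, move left to (1,-1)
Step 10: at (1,-1) — EXIT via left edge, pos 1
Path length (cell visits): 9

Answer: 9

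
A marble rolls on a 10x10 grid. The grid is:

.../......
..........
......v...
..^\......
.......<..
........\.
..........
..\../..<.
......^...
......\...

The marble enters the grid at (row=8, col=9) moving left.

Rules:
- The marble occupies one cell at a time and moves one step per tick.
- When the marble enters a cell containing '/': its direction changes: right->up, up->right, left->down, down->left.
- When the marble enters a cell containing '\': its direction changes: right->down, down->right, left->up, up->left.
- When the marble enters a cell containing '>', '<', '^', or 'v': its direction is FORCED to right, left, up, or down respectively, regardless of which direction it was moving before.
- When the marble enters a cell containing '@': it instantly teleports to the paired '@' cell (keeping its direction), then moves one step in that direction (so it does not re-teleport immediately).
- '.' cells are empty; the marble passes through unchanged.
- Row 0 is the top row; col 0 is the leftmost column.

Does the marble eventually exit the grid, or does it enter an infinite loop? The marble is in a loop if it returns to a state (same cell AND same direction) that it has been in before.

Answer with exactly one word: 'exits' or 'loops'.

Step 1: enter (8,9), '.' pass, move left to (8,8)
Step 2: enter (8,8), '.' pass, move left to (8,7)
Step 3: enter (8,7), '.' pass, move left to (8,6)
Step 4: enter (8,6), '^' forces left->up, move up to (7,6)
Step 5: enter (7,6), '.' pass, move up to (6,6)
Step 6: enter (6,6), '.' pass, move up to (5,6)
Step 7: enter (5,6), '.' pass, move up to (4,6)
Step 8: enter (4,6), '.' pass, move up to (3,6)
Step 9: enter (3,6), '.' pass, move up to (2,6)
Step 10: enter (2,6), 'v' forces up->down, move down to (3,6)
Step 11: enter (3,6), '.' pass, move down to (4,6)
Step 12: enter (4,6), '.' pass, move down to (5,6)
Step 13: enter (5,6), '.' pass, move down to (6,6)
Step 14: enter (6,6), '.' pass, move down to (7,6)
Step 15: enter (7,6), '.' pass, move down to (8,6)
Step 16: enter (8,6), '^' forces down->up, move up to (7,6)
Step 17: at (7,6) dir=up — LOOP DETECTED (seen before)

Answer: loops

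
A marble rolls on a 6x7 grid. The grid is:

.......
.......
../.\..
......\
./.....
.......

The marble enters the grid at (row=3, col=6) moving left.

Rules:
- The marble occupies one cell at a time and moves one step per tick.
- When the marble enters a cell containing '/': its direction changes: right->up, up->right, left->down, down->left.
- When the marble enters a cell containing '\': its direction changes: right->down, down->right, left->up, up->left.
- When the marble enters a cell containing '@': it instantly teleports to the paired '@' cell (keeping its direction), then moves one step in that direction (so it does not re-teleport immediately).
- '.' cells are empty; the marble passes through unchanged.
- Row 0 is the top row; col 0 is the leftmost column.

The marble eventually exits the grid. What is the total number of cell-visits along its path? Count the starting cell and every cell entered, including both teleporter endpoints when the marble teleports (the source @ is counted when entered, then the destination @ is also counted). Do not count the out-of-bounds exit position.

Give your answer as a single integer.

Step 1: enter (3,6), '\' deflects left->up, move up to (2,6)
Step 2: enter (2,6), '.' pass, move up to (1,6)
Step 3: enter (1,6), '.' pass, move up to (0,6)
Step 4: enter (0,6), '.' pass, move up to (-1,6)
Step 5: at (-1,6) — EXIT via top edge, pos 6
Path length (cell visits): 4

Answer: 4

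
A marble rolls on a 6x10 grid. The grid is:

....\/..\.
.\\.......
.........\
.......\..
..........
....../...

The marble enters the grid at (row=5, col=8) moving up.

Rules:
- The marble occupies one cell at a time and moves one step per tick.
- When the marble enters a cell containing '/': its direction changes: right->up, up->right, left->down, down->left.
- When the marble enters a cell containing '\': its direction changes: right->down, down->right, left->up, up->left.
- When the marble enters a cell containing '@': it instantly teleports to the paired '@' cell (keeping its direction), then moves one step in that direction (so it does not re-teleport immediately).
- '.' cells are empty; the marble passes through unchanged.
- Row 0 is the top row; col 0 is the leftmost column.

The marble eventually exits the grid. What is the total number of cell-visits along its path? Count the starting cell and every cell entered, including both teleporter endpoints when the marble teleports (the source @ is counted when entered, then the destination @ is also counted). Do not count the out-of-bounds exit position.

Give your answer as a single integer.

Answer: 14

Derivation:
Step 1: enter (5,8), '.' pass, move up to (4,8)
Step 2: enter (4,8), '.' pass, move up to (3,8)
Step 3: enter (3,8), '.' pass, move up to (2,8)
Step 4: enter (2,8), '.' pass, move up to (1,8)
Step 5: enter (1,8), '.' pass, move up to (0,8)
Step 6: enter (0,8), '\' deflects up->left, move left to (0,7)
Step 7: enter (0,7), '.' pass, move left to (0,6)
Step 8: enter (0,6), '.' pass, move left to (0,5)
Step 9: enter (0,5), '/' deflects left->down, move down to (1,5)
Step 10: enter (1,5), '.' pass, move down to (2,5)
Step 11: enter (2,5), '.' pass, move down to (3,5)
Step 12: enter (3,5), '.' pass, move down to (4,5)
Step 13: enter (4,5), '.' pass, move down to (5,5)
Step 14: enter (5,5), '.' pass, move down to (6,5)
Step 15: at (6,5) — EXIT via bottom edge, pos 5
Path length (cell visits): 14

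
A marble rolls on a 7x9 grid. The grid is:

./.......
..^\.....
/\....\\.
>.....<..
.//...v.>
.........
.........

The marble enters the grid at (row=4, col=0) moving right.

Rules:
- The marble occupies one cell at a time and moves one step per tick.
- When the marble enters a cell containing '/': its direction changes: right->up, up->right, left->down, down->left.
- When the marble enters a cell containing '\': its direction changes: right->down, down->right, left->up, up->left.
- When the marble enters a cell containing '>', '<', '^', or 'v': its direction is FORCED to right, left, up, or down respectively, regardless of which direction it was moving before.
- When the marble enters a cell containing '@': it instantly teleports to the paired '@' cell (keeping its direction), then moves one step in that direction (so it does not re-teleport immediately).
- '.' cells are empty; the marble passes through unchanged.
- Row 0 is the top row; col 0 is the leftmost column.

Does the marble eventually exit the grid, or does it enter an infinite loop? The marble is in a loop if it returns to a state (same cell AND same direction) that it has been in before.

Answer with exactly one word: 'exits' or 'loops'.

Step 1: enter (4,0), '.' pass, move right to (4,1)
Step 2: enter (4,1), '/' deflects right->up, move up to (3,1)
Step 3: enter (3,1), '.' pass, move up to (2,1)
Step 4: enter (2,1), '\' deflects up->left, move left to (2,0)
Step 5: enter (2,0), '/' deflects left->down, move down to (3,0)
Step 6: enter (3,0), '>' forces down->right, move right to (3,1)
Step 7: enter (3,1), '.' pass, move right to (3,2)
Step 8: enter (3,2), '.' pass, move right to (3,3)
Step 9: enter (3,3), '.' pass, move right to (3,4)
Step 10: enter (3,4), '.' pass, move right to (3,5)
Step 11: enter (3,5), '.' pass, move right to (3,6)
Step 12: enter (3,6), '<' forces right->left, move left to (3,5)
Step 13: enter (3,5), '.' pass, move left to (3,4)
Step 14: enter (3,4), '.' pass, move left to (3,3)
Step 15: enter (3,3), '.' pass, move left to (3,2)
Step 16: enter (3,2), '.' pass, move left to (3,1)
Step 17: enter (3,1), '.' pass, move left to (3,0)
Step 18: enter (3,0), '>' forces left->right, move right to (3,1)
Step 19: at (3,1) dir=right — LOOP DETECTED (seen before)

Answer: loops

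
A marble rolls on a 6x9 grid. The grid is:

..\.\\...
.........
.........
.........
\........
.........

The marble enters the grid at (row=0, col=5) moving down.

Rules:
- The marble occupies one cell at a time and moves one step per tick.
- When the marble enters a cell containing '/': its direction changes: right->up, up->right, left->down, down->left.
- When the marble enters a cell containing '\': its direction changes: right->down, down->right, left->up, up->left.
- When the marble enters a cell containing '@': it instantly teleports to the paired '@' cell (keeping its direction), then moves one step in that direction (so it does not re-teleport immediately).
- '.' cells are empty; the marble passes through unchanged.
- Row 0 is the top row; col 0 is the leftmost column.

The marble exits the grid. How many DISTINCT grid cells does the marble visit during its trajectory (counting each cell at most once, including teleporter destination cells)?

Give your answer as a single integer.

Answer: 4

Derivation:
Step 1: enter (0,5), '\' deflects down->right, move right to (0,6)
Step 2: enter (0,6), '.' pass, move right to (0,7)
Step 3: enter (0,7), '.' pass, move right to (0,8)
Step 4: enter (0,8), '.' pass, move right to (0,9)
Step 5: at (0,9) — EXIT via right edge, pos 0
Distinct cells visited: 4 (path length 4)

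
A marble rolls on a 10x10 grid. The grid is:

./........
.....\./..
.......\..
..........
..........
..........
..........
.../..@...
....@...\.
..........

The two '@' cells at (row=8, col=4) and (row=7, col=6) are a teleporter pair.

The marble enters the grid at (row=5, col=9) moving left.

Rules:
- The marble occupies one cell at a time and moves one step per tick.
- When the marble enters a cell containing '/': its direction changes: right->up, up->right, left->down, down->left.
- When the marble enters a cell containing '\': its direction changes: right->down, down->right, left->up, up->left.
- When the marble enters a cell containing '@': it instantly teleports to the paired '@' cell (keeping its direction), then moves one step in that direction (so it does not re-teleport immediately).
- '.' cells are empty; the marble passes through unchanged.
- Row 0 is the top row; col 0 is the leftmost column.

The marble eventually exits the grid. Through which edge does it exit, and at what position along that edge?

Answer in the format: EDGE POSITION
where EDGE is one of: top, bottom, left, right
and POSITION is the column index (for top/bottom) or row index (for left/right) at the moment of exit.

Answer: left 5

Derivation:
Step 1: enter (5,9), '.' pass, move left to (5,8)
Step 2: enter (5,8), '.' pass, move left to (5,7)
Step 3: enter (5,7), '.' pass, move left to (5,6)
Step 4: enter (5,6), '.' pass, move left to (5,5)
Step 5: enter (5,5), '.' pass, move left to (5,4)
Step 6: enter (5,4), '.' pass, move left to (5,3)
Step 7: enter (5,3), '.' pass, move left to (5,2)
Step 8: enter (5,2), '.' pass, move left to (5,1)
Step 9: enter (5,1), '.' pass, move left to (5,0)
Step 10: enter (5,0), '.' pass, move left to (5,-1)
Step 11: at (5,-1) — EXIT via left edge, pos 5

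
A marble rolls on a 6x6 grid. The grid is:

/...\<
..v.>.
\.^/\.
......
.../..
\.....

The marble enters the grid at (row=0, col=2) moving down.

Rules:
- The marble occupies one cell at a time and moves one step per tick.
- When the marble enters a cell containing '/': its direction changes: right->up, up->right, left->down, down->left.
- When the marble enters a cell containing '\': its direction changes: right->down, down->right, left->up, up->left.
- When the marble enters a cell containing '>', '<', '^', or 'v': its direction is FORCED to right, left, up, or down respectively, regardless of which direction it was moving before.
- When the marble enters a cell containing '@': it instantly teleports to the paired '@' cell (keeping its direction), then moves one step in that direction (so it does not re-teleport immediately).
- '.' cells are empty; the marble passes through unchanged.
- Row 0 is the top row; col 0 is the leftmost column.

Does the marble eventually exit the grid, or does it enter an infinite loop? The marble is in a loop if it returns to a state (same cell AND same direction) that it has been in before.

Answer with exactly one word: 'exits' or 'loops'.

Answer: loops

Derivation:
Step 1: enter (0,2), '.' pass, move down to (1,2)
Step 2: enter (1,2), 'v' forces down->down, move down to (2,2)
Step 3: enter (2,2), '^' forces down->up, move up to (1,2)
Step 4: enter (1,2), 'v' forces up->down, move down to (2,2)
Step 5: at (2,2) dir=down — LOOP DETECTED (seen before)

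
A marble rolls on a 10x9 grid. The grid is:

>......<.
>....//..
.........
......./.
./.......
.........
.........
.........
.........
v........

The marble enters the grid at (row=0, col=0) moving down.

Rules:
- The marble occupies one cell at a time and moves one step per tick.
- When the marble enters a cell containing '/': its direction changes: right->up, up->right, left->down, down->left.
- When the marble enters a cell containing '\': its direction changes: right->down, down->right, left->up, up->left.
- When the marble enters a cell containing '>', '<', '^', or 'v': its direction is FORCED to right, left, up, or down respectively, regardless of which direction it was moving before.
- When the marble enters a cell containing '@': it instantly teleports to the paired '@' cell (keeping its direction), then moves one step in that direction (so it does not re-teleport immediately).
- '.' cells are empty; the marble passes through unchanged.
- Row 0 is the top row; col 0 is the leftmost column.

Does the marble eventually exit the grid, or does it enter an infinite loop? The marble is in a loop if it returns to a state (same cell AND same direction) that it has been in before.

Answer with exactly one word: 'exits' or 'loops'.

Answer: loops

Derivation:
Step 1: enter (0,0), '>' forces down->right, move right to (0,1)
Step 2: enter (0,1), '.' pass, move right to (0,2)
Step 3: enter (0,2), '.' pass, move right to (0,3)
Step 4: enter (0,3), '.' pass, move right to (0,4)
Step 5: enter (0,4), '.' pass, move right to (0,5)
Step 6: enter (0,5), '.' pass, move right to (0,6)
Step 7: enter (0,6), '.' pass, move right to (0,7)
Step 8: enter (0,7), '<' forces right->left, move left to (0,6)
Step 9: enter (0,6), '.' pass, move left to (0,5)
Step 10: enter (0,5), '.' pass, move left to (0,4)
Step 11: enter (0,4), '.' pass, move left to (0,3)
Step 12: enter (0,3), '.' pass, move left to (0,2)
Step 13: enter (0,2), '.' pass, move left to (0,1)
Step 14: enter (0,1), '.' pass, move left to (0,0)
Step 15: enter (0,0), '>' forces left->right, move right to (0,1)
Step 16: at (0,1) dir=right — LOOP DETECTED (seen before)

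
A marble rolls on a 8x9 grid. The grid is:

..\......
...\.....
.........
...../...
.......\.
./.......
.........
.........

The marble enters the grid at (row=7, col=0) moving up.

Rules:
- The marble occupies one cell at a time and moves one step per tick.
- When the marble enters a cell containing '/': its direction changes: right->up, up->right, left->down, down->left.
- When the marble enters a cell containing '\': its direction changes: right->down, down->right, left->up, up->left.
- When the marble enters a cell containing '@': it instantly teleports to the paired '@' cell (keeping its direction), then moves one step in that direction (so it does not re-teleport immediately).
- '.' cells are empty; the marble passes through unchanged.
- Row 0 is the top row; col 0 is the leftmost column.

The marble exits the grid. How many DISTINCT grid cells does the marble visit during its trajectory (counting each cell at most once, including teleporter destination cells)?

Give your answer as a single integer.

Answer: 8

Derivation:
Step 1: enter (7,0), '.' pass, move up to (6,0)
Step 2: enter (6,0), '.' pass, move up to (5,0)
Step 3: enter (5,0), '.' pass, move up to (4,0)
Step 4: enter (4,0), '.' pass, move up to (3,0)
Step 5: enter (3,0), '.' pass, move up to (2,0)
Step 6: enter (2,0), '.' pass, move up to (1,0)
Step 7: enter (1,0), '.' pass, move up to (0,0)
Step 8: enter (0,0), '.' pass, move up to (-1,0)
Step 9: at (-1,0) — EXIT via top edge, pos 0
Distinct cells visited: 8 (path length 8)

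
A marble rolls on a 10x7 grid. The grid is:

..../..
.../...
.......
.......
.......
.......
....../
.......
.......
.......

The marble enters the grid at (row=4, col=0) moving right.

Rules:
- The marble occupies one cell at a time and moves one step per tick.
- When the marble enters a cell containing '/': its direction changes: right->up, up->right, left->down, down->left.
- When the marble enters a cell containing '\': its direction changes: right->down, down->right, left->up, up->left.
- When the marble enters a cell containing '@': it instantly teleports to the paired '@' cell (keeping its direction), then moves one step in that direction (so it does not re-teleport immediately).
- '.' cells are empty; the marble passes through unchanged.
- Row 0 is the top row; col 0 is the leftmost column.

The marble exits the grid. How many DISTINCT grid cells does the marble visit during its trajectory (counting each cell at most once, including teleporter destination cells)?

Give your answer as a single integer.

Answer: 7

Derivation:
Step 1: enter (4,0), '.' pass, move right to (4,1)
Step 2: enter (4,1), '.' pass, move right to (4,2)
Step 3: enter (4,2), '.' pass, move right to (4,3)
Step 4: enter (4,3), '.' pass, move right to (4,4)
Step 5: enter (4,4), '.' pass, move right to (4,5)
Step 6: enter (4,5), '.' pass, move right to (4,6)
Step 7: enter (4,6), '.' pass, move right to (4,7)
Step 8: at (4,7) — EXIT via right edge, pos 4
Distinct cells visited: 7 (path length 7)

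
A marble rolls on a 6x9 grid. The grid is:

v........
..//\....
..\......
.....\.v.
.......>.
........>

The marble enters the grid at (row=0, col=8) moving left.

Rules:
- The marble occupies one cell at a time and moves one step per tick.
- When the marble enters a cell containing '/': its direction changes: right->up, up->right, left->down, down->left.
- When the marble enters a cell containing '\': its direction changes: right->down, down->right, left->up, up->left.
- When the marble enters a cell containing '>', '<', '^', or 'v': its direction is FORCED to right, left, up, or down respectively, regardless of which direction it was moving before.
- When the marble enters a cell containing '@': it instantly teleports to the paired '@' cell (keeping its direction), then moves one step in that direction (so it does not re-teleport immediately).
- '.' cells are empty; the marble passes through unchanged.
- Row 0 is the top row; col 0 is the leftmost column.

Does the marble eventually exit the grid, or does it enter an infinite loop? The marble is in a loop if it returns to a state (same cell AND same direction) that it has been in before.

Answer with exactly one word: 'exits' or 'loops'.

Answer: exits

Derivation:
Step 1: enter (0,8), '.' pass, move left to (0,7)
Step 2: enter (0,7), '.' pass, move left to (0,6)
Step 3: enter (0,6), '.' pass, move left to (0,5)
Step 4: enter (0,5), '.' pass, move left to (0,4)
Step 5: enter (0,4), '.' pass, move left to (0,3)
Step 6: enter (0,3), '.' pass, move left to (0,2)
Step 7: enter (0,2), '.' pass, move left to (0,1)
Step 8: enter (0,1), '.' pass, move left to (0,0)
Step 9: enter (0,0), 'v' forces left->down, move down to (1,0)
Step 10: enter (1,0), '.' pass, move down to (2,0)
Step 11: enter (2,0), '.' pass, move down to (3,0)
Step 12: enter (3,0), '.' pass, move down to (4,0)
Step 13: enter (4,0), '.' pass, move down to (5,0)
Step 14: enter (5,0), '.' pass, move down to (6,0)
Step 15: at (6,0) — EXIT via bottom edge, pos 0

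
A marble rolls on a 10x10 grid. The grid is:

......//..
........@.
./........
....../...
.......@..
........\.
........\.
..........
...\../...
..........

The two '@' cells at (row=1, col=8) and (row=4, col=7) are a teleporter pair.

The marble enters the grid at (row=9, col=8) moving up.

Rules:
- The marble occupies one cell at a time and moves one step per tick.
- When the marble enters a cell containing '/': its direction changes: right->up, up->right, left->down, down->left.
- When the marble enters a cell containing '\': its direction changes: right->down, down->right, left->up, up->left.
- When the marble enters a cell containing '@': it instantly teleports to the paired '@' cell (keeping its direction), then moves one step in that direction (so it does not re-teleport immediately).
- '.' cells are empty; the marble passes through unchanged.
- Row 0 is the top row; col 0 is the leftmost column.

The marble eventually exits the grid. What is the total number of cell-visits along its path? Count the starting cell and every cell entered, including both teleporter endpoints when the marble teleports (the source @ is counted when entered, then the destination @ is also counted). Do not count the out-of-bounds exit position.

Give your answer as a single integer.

Answer: 12

Derivation:
Step 1: enter (9,8), '.' pass, move up to (8,8)
Step 2: enter (8,8), '.' pass, move up to (7,8)
Step 3: enter (7,8), '.' pass, move up to (6,8)
Step 4: enter (6,8), '\' deflects up->left, move left to (6,7)
Step 5: enter (6,7), '.' pass, move left to (6,6)
Step 6: enter (6,6), '.' pass, move left to (6,5)
Step 7: enter (6,5), '.' pass, move left to (6,4)
Step 8: enter (6,4), '.' pass, move left to (6,3)
Step 9: enter (6,3), '.' pass, move left to (6,2)
Step 10: enter (6,2), '.' pass, move left to (6,1)
Step 11: enter (6,1), '.' pass, move left to (6,0)
Step 12: enter (6,0), '.' pass, move left to (6,-1)
Step 13: at (6,-1) — EXIT via left edge, pos 6
Path length (cell visits): 12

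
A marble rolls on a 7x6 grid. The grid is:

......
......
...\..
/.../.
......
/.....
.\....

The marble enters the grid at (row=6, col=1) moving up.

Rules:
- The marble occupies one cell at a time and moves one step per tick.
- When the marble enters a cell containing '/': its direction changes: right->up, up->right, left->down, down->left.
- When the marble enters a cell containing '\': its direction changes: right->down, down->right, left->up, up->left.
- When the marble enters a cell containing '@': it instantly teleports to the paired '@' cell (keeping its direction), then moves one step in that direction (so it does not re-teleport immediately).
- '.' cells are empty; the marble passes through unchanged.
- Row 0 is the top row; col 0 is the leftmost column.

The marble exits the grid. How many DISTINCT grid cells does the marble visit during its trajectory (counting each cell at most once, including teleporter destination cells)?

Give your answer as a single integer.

Answer: 2

Derivation:
Step 1: enter (6,1), '\' deflects up->left, move left to (6,0)
Step 2: enter (6,0), '.' pass, move left to (6,-1)
Step 3: at (6,-1) — EXIT via left edge, pos 6
Distinct cells visited: 2 (path length 2)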